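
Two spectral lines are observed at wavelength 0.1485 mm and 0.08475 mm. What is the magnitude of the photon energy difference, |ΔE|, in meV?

6.28 meV

Using E = hc/λ: E₁ = 1.3377 × 10^-21 J, E₂ = 2.3439 × 10^-21 J.
|ΔE| = |1.3377 × 10^-21 − 2.3439 × 10^-21| = 1.01 × 10^-21 J = 6.28 meV.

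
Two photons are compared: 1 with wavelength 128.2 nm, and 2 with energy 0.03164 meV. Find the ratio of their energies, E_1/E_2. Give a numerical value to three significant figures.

3.06 × 10^5

E_1 = 1.549 × 10^-18 J (from wavelength = 128.2 nm, via E = hc/λ).
E_2 = 5.069 × 10^-24 J (from energy = 0.03164 meV, via E given directly).
Ratio = 1.549 × 10^-18 / 5.069 × 10^-24 = 3.06 × 10^5.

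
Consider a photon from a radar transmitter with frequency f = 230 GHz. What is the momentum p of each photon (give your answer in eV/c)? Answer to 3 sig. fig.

Use h = 6.62607015e-34 J·s, c = 2.99792458e8 m/s, 1 eV = 1.602176634e-19 J.
First convert: f = 230 GHz = 2.3e11 Hz.
For a photon p = hf/c, so p = 5.084e-31 kg·m/s.
Converting to eV/c: p = 9.512e-4 eV/c ≈ 9.51e-4 eV/c.

9.51e-4 eV/c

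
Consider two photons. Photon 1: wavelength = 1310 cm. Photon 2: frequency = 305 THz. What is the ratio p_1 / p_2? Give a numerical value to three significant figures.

p_1 = 5.058·10^-35 kg·m/s (from wavelength = 1310 cm, via p = h/λ).
p_2 = 6.741·10^-28 kg·m/s (from frequency = 305 THz, via p = hf/c).
Ratio = 5.058·10^-35 / 6.741·10^-28 = 7.50·10^-8.

7.50·10^-8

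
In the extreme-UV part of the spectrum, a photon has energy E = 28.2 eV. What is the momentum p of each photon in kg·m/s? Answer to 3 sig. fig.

Convert to SI: E = 28.2 eV = 4.5181e-18 J.
Since p = E/c for a photon, p = 1.507e-26 kg·m/s.
So p ≈ 1.51e-26 kg·m/s.

1.51e-26 kg·m/s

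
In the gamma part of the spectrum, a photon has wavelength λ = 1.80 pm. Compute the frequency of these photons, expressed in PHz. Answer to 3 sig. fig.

Convert to SI: λ = 1.80 pm = 1.80e-12 m.
Since f = c/λ for a photon, f = 1.666e20 Hz.
Converting to PHz: f = 166600 PHz ≈ 1.67e5 PHz.

1.67e5 PHz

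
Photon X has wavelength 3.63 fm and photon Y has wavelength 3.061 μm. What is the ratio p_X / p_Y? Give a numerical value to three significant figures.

p_X = 1.825·10^-19 kg·m/s (from wavelength = 3.63 fm, via p = h/λ).
p_Y = 2.165·10^-28 kg·m/s (from wavelength = 3.061 μm, via p = h/λ).
Ratio = 1.825·10^-19 / 2.165·10^-28 = 8.43·10^8.

8.43·10^8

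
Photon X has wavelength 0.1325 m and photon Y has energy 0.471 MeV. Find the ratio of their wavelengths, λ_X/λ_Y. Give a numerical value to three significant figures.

5.03 × 10^10

λ_X = 0.1325 m (from wavelength = 0.1325 m, via λ given directly).
λ_Y = 2.632 × 10^-12 m (from energy = 0.471 MeV, via λ = hc/E).
Ratio = 0.1325 / 2.632 × 10^-12 = 5.03 × 10^10.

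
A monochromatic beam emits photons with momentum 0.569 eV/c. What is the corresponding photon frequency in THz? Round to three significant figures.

In SI units: p = 0.569 eV/c = 3.0409 × 10^-28 kg·m/s.
For a photon f = pc/h, so f = 1.376 × 10^14 Hz.
Converting to THz: f = 137.6 THz ≈ 138 THz.

138 THz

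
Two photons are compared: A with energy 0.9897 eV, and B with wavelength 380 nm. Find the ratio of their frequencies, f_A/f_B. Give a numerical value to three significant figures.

0.303

f_A = 2.393 × 10^14 Hz (from energy = 0.9897 eV, via f = E/h).
f_B = 7.889 × 10^14 Hz (from wavelength = 380 nm, via f = c/λ).
Ratio = 2.393 × 10^14 / 7.889 × 10^14 = 0.303.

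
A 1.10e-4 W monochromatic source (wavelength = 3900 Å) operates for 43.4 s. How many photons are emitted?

9.37e15 photons

Total energy: E_total = P·t = 1.10e-4 × 43.4 = 0.004774 J.
Per-photon energy: E = 5.093e-19 J.
N = E_total / E_photon = 9.37e15.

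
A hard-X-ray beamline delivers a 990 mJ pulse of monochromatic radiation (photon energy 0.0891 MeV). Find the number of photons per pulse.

Per-photon energy: E = 1.428 × 10^-14 J (from energy = 0.0891 MeV).
N = E_total / E_photon = 0.990 J / 1.428 × 10^-14 J = 6.94 × 10^13.

6.94 × 10^13 photons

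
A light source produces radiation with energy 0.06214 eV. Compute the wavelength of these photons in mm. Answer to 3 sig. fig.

0.0200 mm

Use h = 6.62607015 × 10^-34 J·s, c = 2.99792458 × 10^8 m/s, 1 eV = 1.602176634 × 10^-19 J.
Convert to SI: E = 0.06214 eV = 9.9559 × 10^-21 J.
For a photon λ = hc/E, so λ = 1.995 × 10^-5 m.
Converting to mm: λ = 0.01995 mm ≈ 0.0200 mm.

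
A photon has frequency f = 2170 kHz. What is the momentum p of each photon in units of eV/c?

Use h = 6.62607015 × 10^-34 J·s, c = 2.99792458 × 10^8 m/s, 1 eV = 1.602176634 × 10^-19 J.
First convert: f = 2170 kHz = 2.17 × 10^6 Hz.
Apply p = hf/c: p = 4.796 × 10^-36 kg·m/s.
Converting to eV/c: p = 8.974 × 10^-9 eV/c ≈ 8.97 × 10^-9 eV/c.

8.97 × 10^-9 eV/c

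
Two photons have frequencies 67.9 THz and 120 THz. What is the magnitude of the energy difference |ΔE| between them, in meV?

215 meV

Using E = hf: E₁ = 4.499 × 10^-20 J, E₂ = 7.951 × 10^-20 J.
|ΔE| = |4.499 × 10^-20 − 7.951 × 10^-20| = 3.45 × 10^-20 J = 215 meV.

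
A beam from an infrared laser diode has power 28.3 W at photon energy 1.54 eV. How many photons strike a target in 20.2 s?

2.32e21 photons

Total energy: E_total = P·t = 28.3 × 20.2 = 571.7 J.
Per-photon energy: E = 2.467e-19 J.
N = E_total / E_photon = 2.32e21.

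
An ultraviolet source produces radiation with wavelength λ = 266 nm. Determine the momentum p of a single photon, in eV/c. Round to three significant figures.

4.66 eV/c

Take h = 6.62607015·10^-34 J·s, c = 2.99792458·10^8 m/s, 1 eV = 1.602176634·10^-19 J.
Convert to SI: λ = 266 nm = 2.66·10^-7 m.
The photon relation is p = h/λ, giving p = 2.491·10^-27 kg·m/s.
Converting to eV/c: p = 4.661 eV/c ≈ 4.66 eV/c.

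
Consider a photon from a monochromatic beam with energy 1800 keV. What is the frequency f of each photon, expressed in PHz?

Convert to SI: E = 1800 keV = 2.8839e-13 J.
Apply f = E/h: f = 4.352e20 Hz.
Converting to PHz: f = 435200 PHz ≈ 4.35e5 PHz.

4.35e5 PHz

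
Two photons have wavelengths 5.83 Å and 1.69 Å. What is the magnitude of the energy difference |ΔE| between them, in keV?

5.21 keV

Using E = hc/λ: E₁ = 3.407e-16 J, E₂ = 1.175e-15 J.
|ΔE| = |3.407e-16 − 1.175e-15| = 8.35e-16 J = 5.21 keV.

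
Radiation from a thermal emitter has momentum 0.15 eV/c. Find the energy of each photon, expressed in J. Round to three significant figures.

2.40e-20 J

Use c = 2.99792458e8 m/s, 1 eV = 1.602176634e-19 J.
In SI units: p = 0.15 eV/c = 8.0164e-29 kg·m/s.
The photon relation is E = pc, giving E = 2.403e-20 J.
So E ≈ 2.40e-20 J.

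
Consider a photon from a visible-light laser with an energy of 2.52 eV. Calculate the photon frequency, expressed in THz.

(h = 6.62607015 × 10^-34 J·s, 1 eV = 1.602176634 × 10^-19 J.)
Convert to SI: E = 2.52 eV = 4.0375 × 10^-19 J.
The photon relation is f = E/h, giving f = 6.093 × 10^14 Hz.
Converting to THz: f = 609.3 THz ≈ 609 THz.

609 THz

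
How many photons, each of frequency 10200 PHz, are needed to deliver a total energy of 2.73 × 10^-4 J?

Per-photon energy: E = 6.759 × 10^-15 J (from frequency = 10200 PHz).
N = E_total / E_photon = 2.73 × 10^-4 J / 6.759 × 10^-15 J = 4.04 × 10^10.

4.04 × 10^10 photons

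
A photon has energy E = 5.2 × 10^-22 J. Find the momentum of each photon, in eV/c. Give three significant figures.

(c = 2.99792458 × 10^8 m/s, 1 eV = 1.602176634 × 10^-19 J.)
The photon relation is p = E/c, giving p = 1.735 × 10^-30 kg·m/s.
Converting to eV/c: p = 0.003246 eV/c ≈ 3.25 × 10^-3 eV/c.

3.25 × 10^-3 eV/c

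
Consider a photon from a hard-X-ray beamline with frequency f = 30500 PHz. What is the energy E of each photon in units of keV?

In SI units: f = 30500 PHz = 3.05 × 10^19 Hz.
Apply E = hf: E = 2.021 × 10^-14 J.
Converting to keV: E = 126.1 keV ≈ 126 keV.

126 keV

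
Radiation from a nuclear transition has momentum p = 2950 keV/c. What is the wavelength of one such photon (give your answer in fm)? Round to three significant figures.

Convert to SI: p = 2950 keV/c = 1.5766 × 10^-21 kg·m/s.
Apply λ = h/p: λ = 4.203 × 10^-13 m.
Converting to fm: λ = 420.3 fm ≈ 420 fm.

420 fm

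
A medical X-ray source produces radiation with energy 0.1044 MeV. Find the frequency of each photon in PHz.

2.52e4 PHz

Use h = 6.62607015e-34 J·s, 1 eV = 1.602176634e-19 J.
First convert: E = 0.1044 MeV = 1.6727e-14 J.
Apply f = E/h: f = 2.524e19 Hz.
Converting to PHz: f = 25240 PHz ≈ 2.52e4 PHz.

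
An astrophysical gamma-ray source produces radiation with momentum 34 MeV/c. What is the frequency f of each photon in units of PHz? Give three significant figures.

8.22 × 10^6 PHz

First convert: p = 34 MeV/c = 1.8171 × 10^-20 kg·m/s.
Since f = pc/h for a photon, f = 8.221 × 10^21 Hz.
Converting to PHz: f = 8.221 × 10^6 PHz ≈ 8.22 × 10^6 PHz.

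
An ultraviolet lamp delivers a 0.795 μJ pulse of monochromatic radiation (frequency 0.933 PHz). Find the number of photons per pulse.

Per-photon energy: E = 6.182 × 10^-19 J (from frequency = 0.933 PHz).
N = E_total / E_photon = 7.95 × 10^-7 J / 6.182 × 10^-19 J = 1.29 × 10^12.

1.29 × 10^12 photons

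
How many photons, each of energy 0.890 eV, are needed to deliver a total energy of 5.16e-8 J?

3.62e11 photons

Per-photon energy: E = 1.426e-19 J (from energy = 0.890 eV).
N = E_total / E_photon = 5.16e-8 J / 1.426e-19 J = 3.62e11.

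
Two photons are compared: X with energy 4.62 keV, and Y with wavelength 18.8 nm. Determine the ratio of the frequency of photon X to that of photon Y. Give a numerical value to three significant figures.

f_X = 1.117 × 10^18 Hz (from energy = 4.62 keV, via f = E/h).
f_Y = 1.595 × 10^16 Hz (from wavelength = 18.8 nm, via f = c/λ).
Ratio = 1.117 × 10^18 / 1.595 × 10^16 = 70.1.

70.1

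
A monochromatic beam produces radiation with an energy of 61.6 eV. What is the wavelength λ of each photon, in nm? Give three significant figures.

Use h = 6.62607015e-34 J·s, c = 2.99792458e8 m/s, 1 eV = 1.602176634e-19 J.
In SI units: E = 61.6 eV = 9.8694e-18 J.
Apply λ = hc/E: λ = 2.013e-8 m.
Converting to nm: λ = 20.13 nm ≈ 20.1 nm.

20.1 nm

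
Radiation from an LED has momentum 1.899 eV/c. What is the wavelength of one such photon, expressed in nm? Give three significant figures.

(h = 6.62607015·10^-34 J·s, c = 2.99792458·10^8 m/s, 1 eV = 1.602176634·10^-19 J.)
In SI units: p = 1.899 eV/c = 1.0149·10^-27 kg·m/s.
Since λ = h/p for a photon, λ = 6.529·10^-7 m.
Converting to nm: λ = 652.9 nm ≈ 653 nm.

653 nm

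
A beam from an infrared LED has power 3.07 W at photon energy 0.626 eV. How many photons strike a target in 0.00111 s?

3.40e16 photons

Total energy: E_total = P·t = 3.07 × 0.00111 = 0.003408 J.
Per-photon energy: E = 1.003e-19 J.
N = E_total / E_photon = 3.40e16.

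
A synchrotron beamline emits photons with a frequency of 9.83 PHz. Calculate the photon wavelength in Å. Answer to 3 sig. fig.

305 Å

Use c = 2.99792458·10^8 m/s.
Convert to SI: f = 9.83 PHz = 9.83·10^15 Hz.
The photon relation is λ = c/f, giving λ = 3.050·10^-8 m.
Converting to Å: λ = 305.0 Å ≈ 305 Å.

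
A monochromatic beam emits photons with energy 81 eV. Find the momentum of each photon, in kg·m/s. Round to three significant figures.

4.33 × 10^-26 kg·m/s

Use c = 2.99792458 × 10^8 m/s, 1 eV = 1.602176634 × 10^-19 J.
In SI units: E = 81 eV = 1.2978 × 10^-17 J.
Apply p = E/c: p = 4.329 × 10^-26 kg·m/s.
So p ≈ 4.33 × 10^-26 kg·m/s.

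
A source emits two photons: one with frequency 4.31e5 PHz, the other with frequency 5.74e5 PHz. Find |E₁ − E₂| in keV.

Using E = hf: E₁ = 2.856e-13 J, E₂ = 3.803e-13 J.
|ΔE| = |2.856e-13 − 3.803e-13| = 9.48e-14 J = 591 keV.

591 keV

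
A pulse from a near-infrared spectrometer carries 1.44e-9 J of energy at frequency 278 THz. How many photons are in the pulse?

Per-photon energy: E = 1.842e-19 J (from frequency = 278 THz).
N = E_total / E_photon = 1.44e-9 J / 1.842e-19 J = 7.82e9.

7.82e9 photons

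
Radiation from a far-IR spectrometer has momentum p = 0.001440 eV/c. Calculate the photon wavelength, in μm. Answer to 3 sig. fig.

861 μm

Use h = 6.62607015e-34 J·s, c = 2.99792458e8 m/s, 1 eV = 1.602176634e-19 J.
In SI units: p = 0.001440 eV/c = 7.6958e-31 kg·m/s.
Since λ = h/p for a photon, λ = 8.610e-4 m.
Converting to μm: λ = 861.0 μm ≈ 861 μm.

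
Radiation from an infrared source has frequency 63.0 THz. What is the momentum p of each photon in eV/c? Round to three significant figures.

0.261 eV/c

In SI units: f = 63.0 THz = 6.30e13 Hz.
Apply p = hf/c: p = 1.392e-28 kg·m/s.
Converting to eV/c: p = 0.2605 eV/c ≈ 0.261 eV/c.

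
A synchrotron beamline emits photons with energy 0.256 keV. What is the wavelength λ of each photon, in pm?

4840 pm

(h = 6.62607015·10^-34 J·s, c = 2.99792458·10^8 m/s, 1 eV = 1.602176634·10^-19 J.)
Convert to SI: E = 0.256 keV = 4.1016·10^-17 J.
The photon relation is λ = hc/E, giving λ = 4.843·10^-9 m.
Converting to pm: λ = 4843 pm ≈ 4840 pm.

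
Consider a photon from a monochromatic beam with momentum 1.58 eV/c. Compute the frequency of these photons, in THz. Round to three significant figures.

Use h = 6.62607015e-34 J·s, c = 2.99792458e8 m/s, 1 eV = 1.602176634e-19 J.
First convert: p = 1.58 eV/c = 8.4440e-28 kg·m/s.
Apply f = pc/h: f = 3.820e14 Hz.
Converting to THz: f = 382.0 THz ≈ 382 THz.

382 THz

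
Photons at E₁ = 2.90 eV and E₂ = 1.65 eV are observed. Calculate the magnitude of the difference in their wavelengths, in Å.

3240 Å

Using λ = hc/E: λ₁ = 4.275e-7 m, λ₂ = 7.514e-7 m.
|Δλ| = |4.275e-7 − 7.514e-7| = 3.24e-7 m = 3240 Å.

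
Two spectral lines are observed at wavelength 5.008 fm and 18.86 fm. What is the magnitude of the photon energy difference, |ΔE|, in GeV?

Using E = hc/λ: E₁ = 3.9665 × 10^-11 J, E₂ = 1.0533 × 10^-11 J.
|ΔE| = |3.9665 × 10^-11 − 1.0533 × 10^-11| = 2.91 × 10^-11 J = 0.182 GeV.

0.182 GeV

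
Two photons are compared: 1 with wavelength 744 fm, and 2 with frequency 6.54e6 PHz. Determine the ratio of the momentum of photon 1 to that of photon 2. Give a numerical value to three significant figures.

p_1 = 8.906e-22 kg·m/s (from wavelength = 744 fm, via p = h/λ).
p_2 = 1.445e-20 kg·m/s (from frequency = 6.54e6 PHz, via p = hf/c).
Ratio = 8.906e-22 / 1.445e-20 = 0.0616.

0.0616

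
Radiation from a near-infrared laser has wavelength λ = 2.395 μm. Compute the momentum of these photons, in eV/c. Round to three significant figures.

0.518 eV/c

First convert: λ = 2.395 μm = 2.395·10^-6 m.
Apply p = h/λ: p = 2.767·10^-28 kg·m/s.
Converting to eV/c: p = 0.5177 eV/c ≈ 0.518 eV/c.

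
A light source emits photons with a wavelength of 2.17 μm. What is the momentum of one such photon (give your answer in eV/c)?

0.571 eV/c

First convert: λ = 2.17 μm = 2.17 × 10^-6 m.
Since p = h/λ for a photon, p = 3.053 × 10^-28 kg·m/s.
Converting to eV/c: p = 0.5714 eV/c ≈ 0.571 eV/c.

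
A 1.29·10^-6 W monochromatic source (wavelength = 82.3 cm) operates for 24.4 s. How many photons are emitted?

1.30·10^20 photons

Total energy: E_total = P·t = 1.29·10^-6 × 24.4 = 3.148·10^-5 J.
Per-photon energy: E = 2.414·10^-25 J.
N = E_total / E_photon = 1.30·10^20.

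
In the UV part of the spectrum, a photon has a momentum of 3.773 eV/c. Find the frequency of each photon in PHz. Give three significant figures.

0.912 PHz

Convert to SI: p = 3.773 eV/c = 2.0164e-27 kg·m/s.
For a photon f = pc/h, so f = 9.123e14 Hz.
Converting to PHz: f = 0.9123 PHz ≈ 0.912 PHz.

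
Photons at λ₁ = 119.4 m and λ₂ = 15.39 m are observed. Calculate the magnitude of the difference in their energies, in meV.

7.02 × 10^-5 meV

Using E = hc/λ: E₁ = 1.6637 × 10^-27 J, E₂ = 1.2907 × 10^-26 J.
|ΔE| = |1.6637 × 10^-27 − 1.2907 × 10^-26| = 1.12 × 10^-26 J = 7.02 × 10^-5 meV.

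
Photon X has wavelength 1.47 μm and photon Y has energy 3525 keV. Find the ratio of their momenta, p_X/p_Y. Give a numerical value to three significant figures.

2.39·10^-7

p_X = 4.508·10^-28 kg·m/s (from wavelength = 1.47 μm, via p = h/λ).
p_Y = 1.884·10^-21 kg·m/s (from energy = 3525 keV, via p = E/c).
Ratio = 4.508·10^-28 / 1.884·10^-21 = 2.39·10^-7.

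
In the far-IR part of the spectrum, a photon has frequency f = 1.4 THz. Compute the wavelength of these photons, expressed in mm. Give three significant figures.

0.214 mm

In SI units: f = 1.4 THz = 1.4e12 Hz.
The photon relation is λ = c/f, giving λ = 2.141e-4 m.
Converting to mm: λ = 0.2141 mm ≈ 0.214 mm.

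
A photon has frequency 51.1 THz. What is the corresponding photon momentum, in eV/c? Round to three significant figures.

Convert to SI: f = 51.1 THz = 5.11e13 Hz.
Apply p = hf/c: p = 1.129e-28 kg·m/s.
Converting to eV/c: p = 0.2113 eV/c ≈ 0.211 eV/c.

0.211 eV/c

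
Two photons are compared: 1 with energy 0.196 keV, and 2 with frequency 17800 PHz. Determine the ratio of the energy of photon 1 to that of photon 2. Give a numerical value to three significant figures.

E_1 = 3.140 × 10^-17 J (from energy = 0.196 keV, via E given directly).
E_2 = 1.179 × 10^-14 J (from frequency = 17800 PHz, via E = hf).
Ratio = 3.140 × 10^-17 / 1.179 × 10^-14 = 2.66 × 10^-3.

2.66 × 10^-3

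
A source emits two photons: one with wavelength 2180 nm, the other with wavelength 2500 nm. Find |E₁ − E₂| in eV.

0.0728 eV

Using E = hc/λ: E₁ = 9.112e-20 J, E₂ = 7.946e-20 J.
|ΔE| = |9.112e-20 − 7.946e-20| = 1.17e-20 J = 0.0728 eV.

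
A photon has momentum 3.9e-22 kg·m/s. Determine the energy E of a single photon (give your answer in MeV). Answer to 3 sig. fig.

0.730 MeV

For a photon E = pc, so E = 1.169e-13 J.
Converting to MeV: E = 0.7298 MeV ≈ 0.730 MeV.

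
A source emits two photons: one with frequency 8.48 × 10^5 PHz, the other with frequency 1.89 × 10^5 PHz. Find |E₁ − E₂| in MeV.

Using E = hf: E₁ = 5.619 × 10^-13 J, E₂ = 1.252 × 10^-13 J.
|ΔE| = |5.619 × 10^-13 − 1.252 × 10^-13| = 4.37 × 10^-13 J = 2.73 MeV.

2.73 MeV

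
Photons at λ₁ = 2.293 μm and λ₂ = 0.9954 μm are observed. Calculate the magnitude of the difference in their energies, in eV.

0.705 eV

Using E = hc/λ: E₁ = 8.6631e-20 J, E₂ = 1.9956e-19 J.
|ΔE| = |8.6631e-20 − 1.9956e-19| = 1.13e-19 J = 0.705 eV.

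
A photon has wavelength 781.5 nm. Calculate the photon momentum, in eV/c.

(h = 6.62607015 × 10^-34 J·s, c = 2.99792458 × 10^8 m/s, 1 eV = 1.602176634 × 10^-19 J.)
Convert to SI: λ = 781.5 nm = 7.815 × 10^-7 m.
Since p = h/λ for a photon, p = 8.479 × 10^-28 kg·m/s.
Converting to eV/c: p = 1.586 eV/c ≈ 1.59 eV/c.

1.59 eV/c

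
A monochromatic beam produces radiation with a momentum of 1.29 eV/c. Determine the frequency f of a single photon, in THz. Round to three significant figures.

312 THz

(h = 6.62607015 × 10^-34 J·s, c = 2.99792458 × 10^8 m/s, 1 eV = 1.602176634 × 10^-19 J.)
First convert: p = 1.29 eV/c = 6.8941 × 10^-28 kg·m/s.
Since f = pc/h for a photon, f = 3.119 × 10^14 Hz.
Converting to THz: f = 311.9 THz ≈ 312 THz.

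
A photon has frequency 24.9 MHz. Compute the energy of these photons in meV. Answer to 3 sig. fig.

1.03e-4 meV

In SI units: f = 24.9 MHz = 2.49e7 Hz.
The photon relation is E = hf, giving E = 1.650e-26 J.
Converting to meV: E = 1.030e-4 meV ≈ 1.03e-4 meV.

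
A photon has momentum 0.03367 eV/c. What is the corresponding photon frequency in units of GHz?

(h = 6.62607015 × 10^-34 J·s, c = 2.99792458 × 10^8 m/s, 1 eV = 1.602176634 × 10^-19 J.)
Convert to SI: p = 0.03367 eV/c = 1.7994 × 10^-29 kg·m/s.
Since f = pc/h for a photon, f = 8.141 × 10^12 Hz.
Converting to GHz: f = 8141 GHz ≈ 8140 GHz.

8140 GHz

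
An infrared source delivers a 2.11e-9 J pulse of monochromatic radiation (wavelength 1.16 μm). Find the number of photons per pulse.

1.23e10 photons

Per-photon energy: E = 1.712e-19 J (from wavelength = 1.16 μm).
N = E_total / E_photon = 2.11e-9 J / 1.712e-19 J = 1.23e10.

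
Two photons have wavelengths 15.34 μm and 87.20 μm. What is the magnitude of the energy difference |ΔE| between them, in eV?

Using E = hc/λ: E₁ = 1.2949e-20 J, E₂ = 2.2780e-21 J.
|ΔE| = |1.2949e-20 − 2.2780e-21| = 1.07e-20 J = 0.0666 eV.

0.0666 eV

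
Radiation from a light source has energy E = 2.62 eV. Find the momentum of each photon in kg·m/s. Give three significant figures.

Use c = 2.99792458 × 10^8 m/s, 1 eV = 1.602176634 × 10^-19 J.
In SI units: E = 2.62 eV = 4.1977 × 10^-19 J.
For a photon p = E/c, so p = 1.400 × 10^-27 kg·m/s.
So p ≈ 1.40 × 10^-27 kg·m/s.

1.40 × 10^-27 kg·m/s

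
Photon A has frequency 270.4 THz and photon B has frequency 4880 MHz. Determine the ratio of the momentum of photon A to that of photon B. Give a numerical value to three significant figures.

p_A = 5.976e-28 kg·m/s (from frequency = 270.4 THz, via p = hf/c).
p_B = 1.079e-32 kg·m/s (from frequency = 4880 MHz, via p = hf/c).
Ratio = 5.976e-28 / 1.079e-32 = 5.54e4.

5.54e4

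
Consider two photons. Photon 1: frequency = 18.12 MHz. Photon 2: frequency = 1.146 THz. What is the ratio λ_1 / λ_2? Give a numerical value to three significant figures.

6.32 × 10^4

λ_1 = 16.54 m (from frequency = 18.12 MHz, via λ = c/f).
λ_2 = 2.616 × 10^-4 m (from frequency = 1.146 THz, via λ = c/f).
Ratio = 16.54 / 2.616 × 10^-4 = 6.32 × 10^4.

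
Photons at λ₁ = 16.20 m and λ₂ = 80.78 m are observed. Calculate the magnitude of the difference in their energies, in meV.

6.12e-5 meV

Using E = hc/λ: E₁ = 1.2262e-26 J, E₂ = 2.4591e-27 J.
|ΔE| = |1.2262e-26 − 2.4591e-27| = 9.80e-27 J = 6.12e-5 meV.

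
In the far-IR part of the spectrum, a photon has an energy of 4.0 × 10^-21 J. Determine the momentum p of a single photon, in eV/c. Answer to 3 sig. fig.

Take c = 2.99792458 × 10^8 m/s, 1 eV = 1.602176634 × 10^-19 J.
For a photon p = E/c, so p = 1.334 × 10^-29 kg·m/s.
Converting to eV/c: p = 0.02497 eV/c ≈ 0.0250 eV/c.

0.0250 eV/c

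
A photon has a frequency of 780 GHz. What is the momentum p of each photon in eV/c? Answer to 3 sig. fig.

Use h = 6.62607015 × 10^-34 J·s, c = 2.99792458 × 10^8 m/s, 1 eV = 1.602176634 × 10^-19 J.
Convert to SI: f = 780 GHz = 7.8 × 10^11 Hz.
Apply p = hf/c: p = 1.724 × 10^-30 kg·m/s.
Converting to eV/c: p = 0.003226 eV/c ≈ 3.23 × 10^-3 eV/c.

3.23 × 10^-3 eV/c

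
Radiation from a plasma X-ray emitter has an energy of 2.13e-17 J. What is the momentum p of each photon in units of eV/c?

133 eV/c

Take c = 2.99792458e8 m/s, 1 eV = 1.602176634e-19 J.
The photon relation is p = E/c, giving p = 7.105e-26 kg·m/s.
Converting to eV/c: p = 132.9 eV/c ≈ 133 eV/c.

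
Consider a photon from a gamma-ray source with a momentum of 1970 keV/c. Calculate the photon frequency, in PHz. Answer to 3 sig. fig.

4.76·10^5 PHz

In SI units: p = 1970 keV/c = 1.0528·10^-21 kg·m/s.
For a photon f = pc/h, so f = 4.763·10^20 Hz.
Converting to PHz: f = 476300 PHz ≈ 4.76·10^5 PHz.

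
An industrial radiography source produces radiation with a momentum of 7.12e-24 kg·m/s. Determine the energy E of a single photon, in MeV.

For a photon E = pc, so E = 2.135e-15 J.
Converting to MeV: E = 0.01332 MeV ≈ 0.0133 MeV.

0.0133 MeV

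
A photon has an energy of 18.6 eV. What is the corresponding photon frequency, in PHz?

(h = 6.62607015e-34 J·s, 1 eV = 1.602176634e-19 J.)
In SI units: E = 18.6 eV = 2.9800e-18 J.
The photon relation is f = E/h, giving f = 4.497e15 Hz.
Converting to PHz: f = 4.497 PHz ≈ 4.50 PHz.

4.50 PHz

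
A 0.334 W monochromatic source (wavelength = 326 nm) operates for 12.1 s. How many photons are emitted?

6.63e18 photons

Total energy: E_total = P·t = 0.334 × 12.1 = 4.041 J.
Per-photon energy: E = 6.093e-19 J.
N = E_total / E_photon = 6.63e18.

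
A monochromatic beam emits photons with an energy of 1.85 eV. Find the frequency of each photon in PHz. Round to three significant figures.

Take h = 6.62607015·10^-34 J·s, 1 eV = 1.602176634·10^-19 J.
First convert: E = 1.85 eV = 2.9640·10^-19 J.
For a photon f = E/h, so f = 4.473·10^14 Hz.
Converting to PHz: f = 0.4473 PHz ≈ 0.447 PHz.

0.447 PHz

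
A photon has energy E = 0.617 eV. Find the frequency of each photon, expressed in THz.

149 THz

Take h = 6.62607015e-34 J·s, 1 eV = 1.602176634e-19 J.
First convert: E = 0.617 eV = 9.8854e-20 J.
The photon relation is f = E/h, giving f = 1.492e14 Hz.
Converting to THz: f = 149.2 THz ≈ 149 THz.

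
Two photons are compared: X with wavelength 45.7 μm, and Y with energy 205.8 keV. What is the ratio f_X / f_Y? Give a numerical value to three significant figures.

f_X = 6.560e12 Hz (from wavelength = 45.7 μm, via f = c/λ).
f_Y = 4.976e19 Hz (from energy = 205.8 keV, via f = E/h).
Ratio = 6.560e12 / 4.976e19 = 1.32e-7.

1.32e-7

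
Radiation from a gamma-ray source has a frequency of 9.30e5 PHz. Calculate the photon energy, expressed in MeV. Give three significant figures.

3.85 MeV

First convert: f = 9.30e5 PHz = 9.30e20 Hz.
The photon relation is E = hf, giving E = 6.162e-13 J.
Converting to MeV: E = 3.846 MeV ≈ 3.85 MeV.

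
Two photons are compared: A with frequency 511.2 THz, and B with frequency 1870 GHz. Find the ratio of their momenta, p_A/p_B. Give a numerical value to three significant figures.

273

p_A = 1.130e-27 kg·m/s (from frequency = 511.2 THz, via p = hf/c).
p_B = 4.133e-30 kg·m/s (from frequency = 1870 GHz, via p = hf/c).
Ratio = 1.130e-27 / 4.133e-30 = 273.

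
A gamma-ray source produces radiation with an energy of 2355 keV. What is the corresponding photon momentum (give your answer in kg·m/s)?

1.26 × 10^-21 kg·m/s

Convert to SI: E = 2355 keV = 3.7731 × 10^-13 J.
Apply p = E/c: p = 1.259 × 10^-21 kg·m/s.
So p ≈ 1.26 × 10^-21 kg·m/s.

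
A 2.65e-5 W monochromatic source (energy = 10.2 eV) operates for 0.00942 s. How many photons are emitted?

1.53e11 photons

Total energy: E_total = P·t = 2.65e-5 × 0.00942 = 2.496e-7 J.
Per-photon energy: E = 1.634e-18 J.
N = E_total / E_photon = 1.53e11.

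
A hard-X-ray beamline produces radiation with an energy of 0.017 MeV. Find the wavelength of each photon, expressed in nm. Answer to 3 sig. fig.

0.0729 nm

Use h = 6.62607015e-34 J·s, c = 2.99792458e8 m/s, 1 eV = 1.602176634e-19 J.
In SI units: E = 0.017 MeV = 2.7237e-15 J.
The photon relation is λ = hc/E, giving λ = 7.293e-11 m.
Converting to nm: λ = 0.07293 nm ≈ 0.0729 nm.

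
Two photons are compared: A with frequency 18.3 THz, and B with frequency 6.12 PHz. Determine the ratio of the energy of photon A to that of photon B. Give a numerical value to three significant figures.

E_A = 1.213 × 10^-20 J (from frequency = 18.3 THz, via E = hf).
E_B = 4.055 × 10^-18 J (from frequency = 6.12 PHz, via E = hf).
Ratio = 1.213 × 10^-20 / 4.055 × 10^-18 = 2.99 × 10^-3.

2.99 × 10^-3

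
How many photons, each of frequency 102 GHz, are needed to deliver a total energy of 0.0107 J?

Per-photon energy: E = 6.759 × 10^-23 J (from frequency = 102 GHz).
N = E_total / E_photon = 0.0107 J / 6.759 × 10^-23 J = 1.58 × 10^20.

1.58 × 10^20 photons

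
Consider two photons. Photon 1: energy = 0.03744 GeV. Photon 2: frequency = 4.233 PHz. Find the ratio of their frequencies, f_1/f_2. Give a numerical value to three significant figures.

2.14 × 10^6

f_1 = 9.053 × 10^21 Hz (from energy = 0.03744 GeV, via f = E/h).
f_2 = 4.233 × 10^15 Hz (from frequency = 4.233 PHz, via f given directly).
Ratio = 9.053 × 10^21 / 4.233 × 10^15 = 2.14 × 10^6.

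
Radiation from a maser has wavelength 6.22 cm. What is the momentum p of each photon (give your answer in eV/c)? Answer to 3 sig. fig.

1.99·10^-5 eV/c

Convert to SI: λ = 6.22 cm = 0.0622 m.
For a photon p = h/λ, so p = 1.065·10^-32 kg·m/s.
Converting to eV/c: p = 1.993·10^-5 eV/c ≈ 1.99·10^-5 eV/c.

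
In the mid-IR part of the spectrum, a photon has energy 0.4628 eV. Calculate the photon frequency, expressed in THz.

112 THz

Use h = 6.62607015e-34 J·s, 1 eV = 1.602176634e-19 J.
Convert to SI: E = 0.4628 eV = 7.4149e-20 J.
Apply f = E/h: f = 1.119e14 Hz.
Converting to THz: f = 111.9 THz ≈ 112 THz.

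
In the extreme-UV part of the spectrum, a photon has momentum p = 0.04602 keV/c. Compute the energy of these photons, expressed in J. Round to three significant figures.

In SI units: p = 0.04602 keV/c = 2.4594e-26 kg·m/s.
Since E = pc for a photon, E = 7.373e-18 J.
So E ≈ 7.37e-18 J.

7.37e-18 J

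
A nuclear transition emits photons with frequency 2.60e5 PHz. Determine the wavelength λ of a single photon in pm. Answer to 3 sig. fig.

1.15 pm

Take c = 2.99792458e8 m/s.
Convert to SI: f = 2.60e5 PHz = 2.60e20 Hz.
Apply λ = c/f: λ = 1.153e-12 m.
Converting to pm: λ = 1.153 pm ≈ 1.15 pm.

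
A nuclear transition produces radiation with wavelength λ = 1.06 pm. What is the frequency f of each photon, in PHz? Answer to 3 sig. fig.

(c = 2.99792458·10^8 m/s.)
In SI units: λ = 1.06 pm = 1.06·10^-12 m.
Since f = c/λ for a photon, f = 2.828·10^20 Hz.
Converting to PHz: f = 282800 PHz ≈ 2.83·10^5 PHz.

2.83·10^5 PHz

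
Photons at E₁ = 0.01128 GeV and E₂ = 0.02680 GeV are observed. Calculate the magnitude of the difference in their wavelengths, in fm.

Using λ = hc/E: λ₁ = 1.0992e-13 m, λ₂ = 4.6263e-14 m.
|Δλ| = |1.0992e-13 − 4.6263e-14| = 6.37e-14 m = 63.7 fm.

63.7 fm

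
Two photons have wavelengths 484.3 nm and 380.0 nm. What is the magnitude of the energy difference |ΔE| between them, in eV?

0.703 eV

Using E = hc/λ: E₁ = 4.1017 × 10^-19 J, E₂ = 5.2275 × 10^-19 J.
|ΔE| = |4.1017 × 10^-19 − 5.2275 × 10^-19| = 1.13 × 10^-19 J = 0.703 eV.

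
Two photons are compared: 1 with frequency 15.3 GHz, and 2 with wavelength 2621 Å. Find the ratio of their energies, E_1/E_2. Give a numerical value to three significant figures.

1.34e-5

E_1 = 1.014e-23 J (from frequency = 15.3 GHz, via E = hf).
E_2 = 7.579e-19 J (from wavelength = 2621 Å, via E = hc/λ).
Ratio = 1.014e-23 / 7.579e-19 = 1.34e-5.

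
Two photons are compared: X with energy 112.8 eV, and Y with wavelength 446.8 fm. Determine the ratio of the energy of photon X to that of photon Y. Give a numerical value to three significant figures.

E_X = 1.807 × 10^-17 J (from energy = 112.8 eV, via E given directly).
E_Y = 4.446 × 10^-13 J (from wavelength = 446.8 fm, via E = hc/λ).
Ratio = 1.807 × 10^-17 / 4.446 × 10^-13 = 4.06 × 10^-5.

4.06 × 10^-5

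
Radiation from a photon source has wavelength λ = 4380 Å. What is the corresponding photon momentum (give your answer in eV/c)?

Convert to SI: λ = 4380 Å = 4.38e-7 m.
For a photon p = h/λ, so p = 1.513e-27 kg·m/s.
Converting to eV/c: p = 2.831 eV/c ≈ 2.83 eV/c.

2.83 eV/c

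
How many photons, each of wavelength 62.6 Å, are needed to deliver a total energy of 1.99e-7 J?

6.27e9 photons

Per-photon energy: E = 3.173e-17 J (from wavelength = 62.6 Å).
N = E_total / E_photon = 1.99e-7 J / 3.173e-17 J = 6.27e9.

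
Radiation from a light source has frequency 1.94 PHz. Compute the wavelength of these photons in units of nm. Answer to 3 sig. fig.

155 nm

(c = 2.99792458e8 m/s.)
First convert: f = 1.94 PHz = 1.94e15 Hz.
Apply λ = c/f: λ = 1.545e-7 m.
Converting to nm: λ = 154.5 nm ≈ 155 nm.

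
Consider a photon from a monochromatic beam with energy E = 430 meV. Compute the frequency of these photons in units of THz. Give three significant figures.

104 THz

First convert: E = 430 meV = 6.8894 × 10^-20 J.
The photon relation is f = E/h, giving f = 1.040 × 10^14 Hz.
Converting to THz: f = 104.0 THz ≈ 104 THz.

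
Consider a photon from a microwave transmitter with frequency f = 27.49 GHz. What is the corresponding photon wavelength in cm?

(c = 2.99792458e8 m/s.)
In SI units: f = 27.49 GHz = 2.749e10 Hz.
Apply λ = c/f: λ = 0.01091 m.
Converting to cm: λ = 1.091 cm ≈ 1.09 cm.

1.09 cm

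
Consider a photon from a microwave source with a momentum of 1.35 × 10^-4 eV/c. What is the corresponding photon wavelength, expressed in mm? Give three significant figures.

First convert: p = 1.35 × 10^-4 eV/c = 7.2148 × 10^-32 kg·m/s.
Since λ = h/p for a photon, λ = 0.009184 m.
Converting to mm: λ = 9.184 mm ≈ 9.18 mm.

9.18 mm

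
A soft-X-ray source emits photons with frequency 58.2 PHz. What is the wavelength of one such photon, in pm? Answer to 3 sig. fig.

Use c = 2.99792458e8 m/s.
Convert to SI: f = 58.2 PHz = 5.82e16 Hz.
The photon relation is λ = c/f, giving λ = 5.151e-9 m.
Converting to pm: λ = 5151 pm ≈ 5150 pm.

5150 pm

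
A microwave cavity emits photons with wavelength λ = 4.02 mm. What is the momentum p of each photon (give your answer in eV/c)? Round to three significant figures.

Use h = 6.62607015e-34 J·s, c = 2.99792458e8 m/s, 1 eV = 1.602176634e-19 J.
First convert: λ = 4.02 mm = 0.00402 m.
Apply p = h/λ: p = 1.648e-31 kg·m/s.
Converting to eV/c: p = 3.084e-4 eV/c ≈ 3.08e-4 eV/c.

3.08e-4 eV/c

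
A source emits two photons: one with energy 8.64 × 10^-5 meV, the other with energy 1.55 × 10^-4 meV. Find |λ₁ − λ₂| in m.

6.35 m

Using λ = hc/E: λ₁ = 14.35 m, λ₂ = 7.999 m.
|Δλ| = |14.35 − 7.999| = 6.35 m.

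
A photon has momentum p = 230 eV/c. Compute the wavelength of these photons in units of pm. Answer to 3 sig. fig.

Take h = 6.62607015e-34 J·s, c = 2.99792458e8 m/s, 1 eV = 1.602176634e-19 J.
First convert: p = 230 eV/c = 1.2292e-25 kg·m/s.
The photon relation is λ = h/p, giving λ = 5.391e-9 m.
Converting to pm: λ = 5391 pm ≈ 5390 pm.

5390 pm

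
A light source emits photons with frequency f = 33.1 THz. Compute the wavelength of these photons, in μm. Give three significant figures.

9.06 μm

Use c = 2.99792458·10^8 m/s.
First convert: f = 33.1 THz = 3.31·10^13 Hz.
Since λ = c/f for a photon, λ = 9.057·10^-6 m.
Converting to μm: λ = 9.057 μm ≈ 9.06 μm.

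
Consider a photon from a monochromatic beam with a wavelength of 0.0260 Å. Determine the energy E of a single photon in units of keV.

Convert to SI: λ = 0.0260 Å = 2.60 × 10^-12 m.
The photon relation is E = hc/λ, giving E = 7.640 × 10^-14 J.
Converting to keV: E = 476.9 keV ≈ 477 keV.

477 keV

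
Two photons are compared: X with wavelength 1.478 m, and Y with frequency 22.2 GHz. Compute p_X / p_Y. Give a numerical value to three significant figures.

9.14 × 10^-3

p_X = 4.483 × 10^-34 kg·m/s (from wavelength = 1.478 m, via p = h/λ).
p_Y = 4.907 × 10^-32 kg·m/s (from frequency = 22.2 GHz, via p = hf/c).
Ratio = 4.483 × 10^-34 / 4.907 × 10^-32 = 9.14 × 10^-3.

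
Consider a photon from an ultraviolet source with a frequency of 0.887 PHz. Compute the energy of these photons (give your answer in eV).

Use h = 6.62607015·10^-34 J·s, 1 eV = 1.602176634·10^-19 J.
In SI units: f = 0.887 PHz = 8.87·10^14 Hz.
The photon relation is E = hf, giving E = 5.877·10^-19 J.
Converting to eV: E = 3.668 eV ≈ 3.67 eV.

3.67 eV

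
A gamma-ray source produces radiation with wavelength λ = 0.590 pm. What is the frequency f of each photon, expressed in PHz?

First convert: λ = 0.590 pm = 5.90 × 10^-13 m.
Since f = c/λ for a photon, f = 5.081 × 10^20 Hz.
Converting to PHz: f = 508100 PHz ≈ 5.08 × 10^5 PHz.

5.08 × 10^5 PHz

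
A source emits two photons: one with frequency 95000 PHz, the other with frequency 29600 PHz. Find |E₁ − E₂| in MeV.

Using E = hf: E₁ = 6.295 × 10^-14 J, E₂ = 1.961 × 10^-14 J.
|ΔE| = |6.295 × 10^-14 − 1.961 × 10^-14| = 4.33 × 10^-14 J = 0.270 MeV.

0.270 MeV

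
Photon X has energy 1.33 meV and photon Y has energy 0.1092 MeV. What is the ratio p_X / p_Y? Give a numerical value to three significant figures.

p_X = 7.108e-31 kg·m/s (from energy = 1.33 meV, via p = E/c).
p_Y = 5.836e-23 kg·m/s (from energy = 0.1092 MeV, via p = E/c).
Ratio = 7.108e-31 / 5.836e-23 = 1.22e-8.

1.22e-8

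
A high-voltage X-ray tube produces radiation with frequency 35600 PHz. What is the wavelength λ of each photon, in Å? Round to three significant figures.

Convert to SI: f = 35600 PHz = 3.56e19 Hz.
The photon relation is λ = c/f, giving λ = 8.421e-12 m.
Converting to Å: λ = 0.08421 Å ≈ 0.0842 Å.

0.0842 Å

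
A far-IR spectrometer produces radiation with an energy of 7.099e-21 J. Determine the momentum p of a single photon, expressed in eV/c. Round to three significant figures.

0.0443 eV/c

The photon relation is p = E/c, giving p = 2.368e-29 kg·m/s.
Converting to eV/c: p = 0.04431 eV/c ≈ 0.0443 eV/c.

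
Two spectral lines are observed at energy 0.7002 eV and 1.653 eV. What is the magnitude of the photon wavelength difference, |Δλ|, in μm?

Using λ = hc/E: λ₁ = 1.7707 × 10^-6 m, λ₂ = 7.5006 × 10^-7 m.
|Δλ| = |1.7707 × 10^-6 − 7.5006 × 10^-7| = 1.02 × 10^-6 m = 1.02 μm.

1.02 μm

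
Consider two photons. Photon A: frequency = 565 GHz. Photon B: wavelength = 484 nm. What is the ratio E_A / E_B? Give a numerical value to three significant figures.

9.12 × 10^-4

E_A = 3.744 × 10^-22 J (from frequency = 565 GHz, via E = hf).
E_B = 4.104 × 10^-19 J (from wavelength = 484 nm, via E = hc/λ).
Ratio = 3.744 × 10^-22 / 4.104 × 10^-19 = 9.12 × 10^-4.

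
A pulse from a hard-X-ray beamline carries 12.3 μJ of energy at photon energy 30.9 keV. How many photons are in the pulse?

Per-photon energy: E = 4.951 × 10^-15 J (from energy = 30.9 keV).
N = E_total / E_photon = 1.23 × 10^-5 J / 4.951 × 10^-15 J = 2.48 × 10^9.

2.48 × 10^9 photons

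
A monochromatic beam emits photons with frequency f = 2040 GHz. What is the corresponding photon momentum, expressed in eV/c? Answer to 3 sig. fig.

8.44e-3 eV/c

(h = 6.62607015e-34 J·s, c = 2.99792458e8 m/s, 1 eV = 1.602176634e-19 J.)
First convert: f = 2040 GHz = 2.04e12 Hz.
The photon relation is p = hf/c, giving p = 4.509e-30 kg·m/s.
Converting to eV/c: p = 0.008437 eV/c ≈ 8.44e-3 eV/c.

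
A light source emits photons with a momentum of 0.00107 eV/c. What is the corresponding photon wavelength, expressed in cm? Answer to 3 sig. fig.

Convert to SI: p = 0.00107 eV/c = 5.7184e-31 kg·m/s.
Apply λ = h/p: λ = 0.001159 m.
Converting to cm: λ = 0.1159 cm ≈ 0.116 cm.

0.116 cm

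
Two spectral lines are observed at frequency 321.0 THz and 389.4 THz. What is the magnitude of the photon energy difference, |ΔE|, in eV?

Using E = hf: E₁ = 2.1270 × 10^-19 J, E₂ = 2.5802 × 10^-19 J.
|ΔE| = |2.1270 × 10^-19 − 2.5802 × 10^-19| = 4.53 × 10^-20 J = 0.283 eV.

0.283 eV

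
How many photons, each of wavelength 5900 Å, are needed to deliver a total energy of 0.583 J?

1.73e18 photons

Per-photon energy: E = 3.367e-19 J (from wavelength = 5900 Å).
N = E_total / E_photon = 0.583 J / 3.367e-19 J = 1.73e18.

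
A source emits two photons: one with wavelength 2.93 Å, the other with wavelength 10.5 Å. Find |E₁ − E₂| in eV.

3050 eV

Using E = hc/λ: E₁ = 6.780e-16 J, E₂ = 1.892e-16 J.
|ΔE| = |6.780e-16 − 1.892e-16| = 4.89e-16 J = 3050 eV.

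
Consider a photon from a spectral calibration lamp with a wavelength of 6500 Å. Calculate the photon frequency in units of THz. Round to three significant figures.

Take c = 2.99792458e8 m/s.
Convert to SI: λ = 6500 Å = 6.5e-7 m.
The photon relation is f = c/λ, giving f = 4.612e14 Hz.
Converting to THz: f = 461.2 THz ≈ 461 THz.

461 THz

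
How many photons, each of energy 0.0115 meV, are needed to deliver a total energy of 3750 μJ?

2.04e21 photons

Per-photon energy: E = 1.843e-24 J (from energy = 0.0115 meV).
N = E_total / E_photon = 0.00375 J / 1.843e-24 J = 2.04e21.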